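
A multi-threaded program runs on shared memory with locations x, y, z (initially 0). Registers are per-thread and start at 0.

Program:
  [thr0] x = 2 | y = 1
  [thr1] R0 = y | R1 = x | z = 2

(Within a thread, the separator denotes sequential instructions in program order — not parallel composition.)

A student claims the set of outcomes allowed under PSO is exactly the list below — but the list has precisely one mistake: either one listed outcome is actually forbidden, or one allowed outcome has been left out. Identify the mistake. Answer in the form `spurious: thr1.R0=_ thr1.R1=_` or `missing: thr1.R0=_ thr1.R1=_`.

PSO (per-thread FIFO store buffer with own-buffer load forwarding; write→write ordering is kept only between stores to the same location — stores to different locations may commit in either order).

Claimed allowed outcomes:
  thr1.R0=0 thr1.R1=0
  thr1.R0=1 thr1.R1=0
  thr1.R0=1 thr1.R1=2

missing: thr1.R0=0 thr1.R1=2

outcome vector order: (thr1.R0,thr1.R1)
[PSO] allowed = {<0 0> <0 2> <1 0> <1 2>}
PSO∖claimed = {<0 2>}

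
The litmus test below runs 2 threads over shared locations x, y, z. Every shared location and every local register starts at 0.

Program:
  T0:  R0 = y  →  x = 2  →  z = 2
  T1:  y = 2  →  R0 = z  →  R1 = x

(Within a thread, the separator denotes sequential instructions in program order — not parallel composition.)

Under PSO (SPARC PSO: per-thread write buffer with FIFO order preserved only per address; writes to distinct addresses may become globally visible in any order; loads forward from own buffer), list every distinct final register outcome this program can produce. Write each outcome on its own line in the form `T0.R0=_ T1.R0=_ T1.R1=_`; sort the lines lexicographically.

outcome vector order: (T0.R0,T1.R0,T1.R1)
|PSO outcomes| = 8

T0.R0=0 T1.R0=0 T1.R1=0
T0.R0=0 T1.R0=0 T1.R1=2
T0.R0=0 T1.R0=2 T1.R1=0
T0.R0=0 T1.R0=2 T1.R1=2
T0.R0=2 T1.R0=0 T1.R1=0
T0.R0=2 T1.R0=0 T1.R1=2
T0.R0=2 T1.R0=2 T1.R1=0
T0.R0=2 T1.R0=2 T1.R1=2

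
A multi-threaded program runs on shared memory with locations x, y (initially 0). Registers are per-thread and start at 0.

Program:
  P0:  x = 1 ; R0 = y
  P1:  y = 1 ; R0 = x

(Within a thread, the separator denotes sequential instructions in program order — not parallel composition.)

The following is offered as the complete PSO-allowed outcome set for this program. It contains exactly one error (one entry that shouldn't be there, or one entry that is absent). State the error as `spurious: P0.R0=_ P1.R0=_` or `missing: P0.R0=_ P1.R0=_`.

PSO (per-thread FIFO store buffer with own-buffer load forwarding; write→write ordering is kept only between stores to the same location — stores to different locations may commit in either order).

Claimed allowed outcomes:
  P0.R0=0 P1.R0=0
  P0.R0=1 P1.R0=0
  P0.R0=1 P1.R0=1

missing: P0.R0=0 P1.R0=1

outcome vector order: (P0.R0,P1.R0)
under PSO → (0,0); (0,1); (1,0); (1,1)
PSO∖claimed = {(0,1)}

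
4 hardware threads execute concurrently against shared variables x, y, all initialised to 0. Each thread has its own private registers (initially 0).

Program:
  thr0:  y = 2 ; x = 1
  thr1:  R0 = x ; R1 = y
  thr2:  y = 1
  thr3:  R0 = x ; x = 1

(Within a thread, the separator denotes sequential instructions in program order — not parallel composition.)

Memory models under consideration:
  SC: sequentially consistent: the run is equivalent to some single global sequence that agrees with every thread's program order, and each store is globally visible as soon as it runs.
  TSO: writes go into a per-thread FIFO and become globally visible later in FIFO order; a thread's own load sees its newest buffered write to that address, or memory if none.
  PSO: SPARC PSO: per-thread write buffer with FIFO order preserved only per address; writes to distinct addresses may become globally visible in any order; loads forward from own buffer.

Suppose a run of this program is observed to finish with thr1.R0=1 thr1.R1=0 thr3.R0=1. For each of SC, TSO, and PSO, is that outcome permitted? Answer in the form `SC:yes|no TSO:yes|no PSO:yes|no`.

outcome vector order: (thr1.R0,thr1.R1,thr3.R0)
[SC] allowed = {0/0/0 0/0/1 0/1/0 0/1/1 0/2/0 0/2/1 1/0/0 1/1/0 1/1/1 1/2/0 1/2/1}
[TSO] allowed = {0/0/0 0/0/1 0/1/0 0/1/1 0/2/0 0/2/1 1/0/0 1/1/0 1/1/1 1/2/0 1/2/1}
[PSO] allowed = {0/0/0 0/0/1 0/1/0 0/1/1 0/2/0 0/2/1 1/0/0 1/0/1 1/1/0 1/1/1 1/2/0 1/2/1}
target 1/0/1 ∈ {PSO}

SC:no TSO:no PSO:yes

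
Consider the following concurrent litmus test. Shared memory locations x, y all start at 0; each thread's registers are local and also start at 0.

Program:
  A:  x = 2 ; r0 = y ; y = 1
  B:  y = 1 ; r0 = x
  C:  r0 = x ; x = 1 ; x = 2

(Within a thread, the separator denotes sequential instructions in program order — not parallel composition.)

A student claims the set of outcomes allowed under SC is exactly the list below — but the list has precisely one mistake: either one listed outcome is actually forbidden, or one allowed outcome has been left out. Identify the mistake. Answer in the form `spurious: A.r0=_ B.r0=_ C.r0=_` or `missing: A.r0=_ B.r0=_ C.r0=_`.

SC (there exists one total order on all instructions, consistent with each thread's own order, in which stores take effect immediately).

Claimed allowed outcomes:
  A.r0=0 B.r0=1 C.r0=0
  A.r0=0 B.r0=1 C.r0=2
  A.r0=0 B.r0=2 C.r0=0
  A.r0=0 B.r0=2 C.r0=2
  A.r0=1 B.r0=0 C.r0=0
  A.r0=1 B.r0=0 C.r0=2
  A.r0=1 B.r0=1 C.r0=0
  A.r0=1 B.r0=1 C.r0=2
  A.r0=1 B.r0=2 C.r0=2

missing: A.r0=1 B.r0=2 C.r0=0

outcome vector order: (A.r0,B.r0,C.r0)
[SC] allowed = {0/1/0; 0/1/2; 0/2/0; 0/2/2; 1/0/0; 1/0/2; 1/1/0; 1/1/2; 1/2/0; 1/2/2}
SC∖claimed = {1/2/0}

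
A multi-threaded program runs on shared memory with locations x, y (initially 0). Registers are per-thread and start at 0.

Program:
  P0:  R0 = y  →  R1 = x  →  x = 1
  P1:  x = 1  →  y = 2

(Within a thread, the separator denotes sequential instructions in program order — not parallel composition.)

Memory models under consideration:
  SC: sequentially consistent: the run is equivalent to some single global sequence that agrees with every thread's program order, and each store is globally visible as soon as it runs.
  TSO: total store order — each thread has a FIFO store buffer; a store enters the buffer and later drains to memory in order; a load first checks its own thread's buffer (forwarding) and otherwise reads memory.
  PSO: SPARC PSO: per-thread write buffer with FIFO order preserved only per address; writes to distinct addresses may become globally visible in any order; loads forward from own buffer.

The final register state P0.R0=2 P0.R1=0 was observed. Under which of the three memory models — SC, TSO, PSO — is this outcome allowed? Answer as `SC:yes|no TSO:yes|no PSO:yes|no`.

SC:no TSO:no PSO:yes

outcome vector order: (P0.R0,P0.R1)
[SC] allowed = {00 01 21}
[TSO] allowed = {00 01 21}
[PSO] allowed = {00 01 20 21}
target 20 ∈ {PSO}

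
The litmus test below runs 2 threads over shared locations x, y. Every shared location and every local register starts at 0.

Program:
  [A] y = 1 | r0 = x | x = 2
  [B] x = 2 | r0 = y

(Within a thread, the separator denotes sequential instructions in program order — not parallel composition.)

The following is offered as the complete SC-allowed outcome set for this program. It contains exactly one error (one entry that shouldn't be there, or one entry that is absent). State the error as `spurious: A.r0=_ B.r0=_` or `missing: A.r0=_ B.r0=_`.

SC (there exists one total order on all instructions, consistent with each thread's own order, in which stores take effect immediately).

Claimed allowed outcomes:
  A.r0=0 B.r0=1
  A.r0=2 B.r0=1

missing: A.r0=2 B.r0=0

outcome vector order: (A.r0,B.r0)
under SC → 0/1, 2/0, 2/1
SC∖claimed = {2/0}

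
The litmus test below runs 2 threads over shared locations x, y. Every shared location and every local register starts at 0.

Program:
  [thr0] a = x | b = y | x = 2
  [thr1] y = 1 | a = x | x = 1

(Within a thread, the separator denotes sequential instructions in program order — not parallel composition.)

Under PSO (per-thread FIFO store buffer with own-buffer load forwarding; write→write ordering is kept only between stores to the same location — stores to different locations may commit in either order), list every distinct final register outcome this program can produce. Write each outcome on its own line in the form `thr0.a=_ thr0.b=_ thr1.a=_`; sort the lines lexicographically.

outcome vector order: (thr0.a,thr0.b,thr1.a)
|PSO outcomes| = 6

thr0.a=0 thr0.b=0 thr1.a=0
thr0.a=0 thr0.b=0 thr1.a=2
thr0.a=0 thr0.b=1 thr1.a=0
thr0.a=0 thr0.b=1 thr1.a=2
thr0.a=1 thr0.b=0 thr1.a=0
thr0.a=1 thr0.b=1 thr1.a=0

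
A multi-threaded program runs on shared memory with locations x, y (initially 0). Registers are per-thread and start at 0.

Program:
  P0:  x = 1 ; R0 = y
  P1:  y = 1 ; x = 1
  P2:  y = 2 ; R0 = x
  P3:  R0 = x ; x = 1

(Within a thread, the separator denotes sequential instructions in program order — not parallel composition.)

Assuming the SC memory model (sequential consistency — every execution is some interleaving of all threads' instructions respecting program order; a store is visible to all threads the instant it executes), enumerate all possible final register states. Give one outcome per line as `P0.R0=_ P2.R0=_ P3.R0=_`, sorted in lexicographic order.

outcome vector order: (P0.R0,P2.R0,P3.R0)
|SC outcomes| = 10

P0.R0=0 P2.R0=1 P3.R0=0
P0.R0=0 P2.R0=1 P3.R0=1
P0.R0=1 P2.R0=0 P3.R0=0
P0.R0=1 P2.R0=0 P3.R0=1
P0.R0=1 P2.R0=1 P3.R0=0
P0.R0=1 P2.R0=1 P3.R0=1
P0.R0=2 P2.R0=0 P3.R0=0
P0.R0=2 P2.R0=0 P3.R0=1
P0.R0=2 P2.R0=1 P3.R0=0
P0.R0=2 P2.R0=1 P3.R0=1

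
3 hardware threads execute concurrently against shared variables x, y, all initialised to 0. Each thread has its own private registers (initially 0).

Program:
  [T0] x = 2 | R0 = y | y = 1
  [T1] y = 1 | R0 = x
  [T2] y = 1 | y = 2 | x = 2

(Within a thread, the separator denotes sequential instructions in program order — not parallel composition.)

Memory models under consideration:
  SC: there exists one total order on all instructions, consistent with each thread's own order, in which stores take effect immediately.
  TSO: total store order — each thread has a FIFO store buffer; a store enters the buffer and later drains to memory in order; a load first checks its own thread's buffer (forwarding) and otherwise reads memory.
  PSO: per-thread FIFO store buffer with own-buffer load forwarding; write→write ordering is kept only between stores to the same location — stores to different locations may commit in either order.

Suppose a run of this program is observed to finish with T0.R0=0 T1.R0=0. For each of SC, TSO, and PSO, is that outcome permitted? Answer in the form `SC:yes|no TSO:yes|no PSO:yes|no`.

outcome vector order: (T0.R0,T1.R0)
SC (5): (0,2); (1,0); (1,2); (2,0); (2,2)
TSO (6): (0,0); (0,2); (1,0); (1,2); (2,0); (2,2)
PSO (6): (0,0); (0,2); (1,0); (1,2); (2,0); (2,2)
target (0,0) ∈ {TSO,PSO}

SC:no TSO:yes PSO:yes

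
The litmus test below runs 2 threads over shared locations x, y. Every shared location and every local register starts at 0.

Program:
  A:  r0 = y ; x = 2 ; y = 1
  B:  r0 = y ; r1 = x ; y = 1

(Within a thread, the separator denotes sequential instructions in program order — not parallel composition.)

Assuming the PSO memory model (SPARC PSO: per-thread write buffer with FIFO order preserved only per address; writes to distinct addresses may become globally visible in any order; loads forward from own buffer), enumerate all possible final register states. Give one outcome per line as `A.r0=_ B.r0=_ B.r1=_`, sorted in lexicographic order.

outcome vector order: (A.r0,B.r0,B.r1)
|PSO outcomes| = 5

A.r0=0 B.r0=0 B.r1=0
A.r0=0 B.r0=0 B.r1=2
A.r0=0 B.r0=1 B.r1=0
A.r0=0 B.r0=1 B.r1=2
A.r0=1 B.r0=0 B.r1=0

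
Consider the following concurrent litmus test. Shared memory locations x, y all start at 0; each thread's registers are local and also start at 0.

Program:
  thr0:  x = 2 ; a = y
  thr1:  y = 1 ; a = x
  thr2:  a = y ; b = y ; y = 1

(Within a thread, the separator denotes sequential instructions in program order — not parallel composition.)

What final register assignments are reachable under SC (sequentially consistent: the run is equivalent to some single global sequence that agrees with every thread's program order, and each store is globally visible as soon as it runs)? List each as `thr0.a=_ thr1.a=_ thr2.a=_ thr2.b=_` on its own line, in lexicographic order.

outcome vector order: (thr0.a,thr1.a,thr2.a,thr2.b)
|SC outcomes| = 9

thr0.a=0 thr1.a=2 thr2.a=0 thr2.b=0
thr0.a=0 thr1.a=2 thr2.a=0 thr2.b=1
thr0.a=0 thr1.a=2 thr2.a=1 thr2.b=1
thr0.a=1 thr1.a=0 thr2.a=0 thr2.b=0
thr0.a=1 thr1.a=0 thr2.a=0 thr2.b=1
thr0.a=1 thr1.a=0 thr2.a=1 thr2.b=1
thr0.a=1 thr1.a=2 thr2.a=0 thr2.b=0
thr0.a=1 thr1.a=2 thr2.a=0 thr2.b=1
thr0.a=1 thr1.a=2 thr2.a=1 thr2.b=1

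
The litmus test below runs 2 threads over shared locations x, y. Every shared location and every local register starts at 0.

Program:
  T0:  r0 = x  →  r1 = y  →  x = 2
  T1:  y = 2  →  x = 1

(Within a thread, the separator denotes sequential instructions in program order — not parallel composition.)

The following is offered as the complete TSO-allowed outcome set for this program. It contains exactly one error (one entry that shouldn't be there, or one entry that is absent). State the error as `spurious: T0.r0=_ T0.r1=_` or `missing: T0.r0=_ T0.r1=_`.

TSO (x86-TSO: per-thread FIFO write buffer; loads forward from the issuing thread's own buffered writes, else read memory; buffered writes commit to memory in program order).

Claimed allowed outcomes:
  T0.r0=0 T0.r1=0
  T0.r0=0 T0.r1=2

missing: T0.r0=1 T0.r1=2

outcome vector order: (T0.r0,T0.r1)
under TSO → (0,0); (0,2); (1,2)
TSO∖claimed = {(1,2)}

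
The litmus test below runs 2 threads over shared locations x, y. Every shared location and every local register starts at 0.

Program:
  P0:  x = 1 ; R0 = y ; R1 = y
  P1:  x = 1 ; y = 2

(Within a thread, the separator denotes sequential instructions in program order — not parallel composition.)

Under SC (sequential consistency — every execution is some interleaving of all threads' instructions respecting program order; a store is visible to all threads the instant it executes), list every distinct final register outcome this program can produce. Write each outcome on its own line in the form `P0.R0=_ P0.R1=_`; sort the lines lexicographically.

P0.R0=0 P0.R1=0
P0.R0=0 P0.R1=2
P0.R0=2 P0.R1=2

outcome vector order: (P0.R0,P0.R1)
|SC outcomes| = 3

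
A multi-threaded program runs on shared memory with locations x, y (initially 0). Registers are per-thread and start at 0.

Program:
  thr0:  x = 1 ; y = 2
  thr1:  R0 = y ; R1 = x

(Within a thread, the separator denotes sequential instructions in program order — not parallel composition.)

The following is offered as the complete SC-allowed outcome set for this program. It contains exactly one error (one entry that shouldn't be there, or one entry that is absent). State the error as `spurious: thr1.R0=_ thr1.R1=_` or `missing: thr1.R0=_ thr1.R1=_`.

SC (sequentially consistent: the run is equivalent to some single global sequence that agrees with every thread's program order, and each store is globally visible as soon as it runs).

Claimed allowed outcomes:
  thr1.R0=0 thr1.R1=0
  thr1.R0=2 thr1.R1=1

missing: thr1.R0=0 thr1.R1=1

outcome vector order: (thr1.R0,thr1.R1)
[SC] allowed = {0/0; 0/1; 2/1}
SC∖claimed = {0/1}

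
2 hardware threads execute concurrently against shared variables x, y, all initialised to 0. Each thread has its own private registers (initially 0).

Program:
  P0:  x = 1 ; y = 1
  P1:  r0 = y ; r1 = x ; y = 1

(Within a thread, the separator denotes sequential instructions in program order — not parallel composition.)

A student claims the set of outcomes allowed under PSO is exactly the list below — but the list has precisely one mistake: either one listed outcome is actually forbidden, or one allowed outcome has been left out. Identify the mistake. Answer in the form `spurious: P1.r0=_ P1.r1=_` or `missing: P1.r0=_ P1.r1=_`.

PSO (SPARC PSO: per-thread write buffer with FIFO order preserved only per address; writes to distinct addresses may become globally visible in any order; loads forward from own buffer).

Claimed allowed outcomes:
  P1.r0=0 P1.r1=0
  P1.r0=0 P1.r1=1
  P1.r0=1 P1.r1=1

missing: P1.r0=1 P1.r1=0

outcome vector order: (P1.r0,P1.r1)
PSO (4): <0 0>, <0 1>, <1 0>, <1 1>
PSO∖claimed = {<1 0>}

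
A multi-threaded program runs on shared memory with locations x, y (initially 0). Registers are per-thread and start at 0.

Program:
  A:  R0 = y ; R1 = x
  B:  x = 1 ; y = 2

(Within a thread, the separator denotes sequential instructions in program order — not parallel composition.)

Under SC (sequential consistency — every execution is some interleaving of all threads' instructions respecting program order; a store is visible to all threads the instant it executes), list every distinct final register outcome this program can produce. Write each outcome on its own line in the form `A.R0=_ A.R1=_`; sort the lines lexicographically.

outcome vector order: (A.R0,A.R1)
|SC outcomes| = 3

A.R0=0 A.R1=0
A.R0=0 A.R1=1
A.R0=2 A.R1=1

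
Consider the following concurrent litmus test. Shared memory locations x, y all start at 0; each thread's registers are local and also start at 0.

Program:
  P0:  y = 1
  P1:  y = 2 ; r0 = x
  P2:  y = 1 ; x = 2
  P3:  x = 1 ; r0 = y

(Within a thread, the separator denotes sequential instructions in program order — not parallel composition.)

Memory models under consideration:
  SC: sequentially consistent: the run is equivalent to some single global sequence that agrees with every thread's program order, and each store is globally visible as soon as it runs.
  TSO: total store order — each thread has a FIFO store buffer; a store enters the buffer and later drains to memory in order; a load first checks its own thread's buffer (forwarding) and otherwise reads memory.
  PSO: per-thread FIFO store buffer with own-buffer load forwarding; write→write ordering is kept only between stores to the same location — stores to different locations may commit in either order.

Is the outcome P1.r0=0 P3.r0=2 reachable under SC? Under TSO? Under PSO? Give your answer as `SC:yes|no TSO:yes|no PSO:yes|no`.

SC:yes TSO:yes PSO:yes

outcome vector order: (P1.r0,P3.r0)
[SC] allowed = {<0 1> <0 2> <1 0> <1 1> <1 2> <2 0> <2 1> <2 2>}
[TSO] allowed = {<0 0> <0 1> <0 2> <1 0> <1 1> <1 2> <2 0> <2 1> <2 2>}
[PSO] allowed = {<0 0> <0 1> <0 2> <1 0> <1 1> <1 2> <2 0> <2 1> <2 2>}
target <0 2> ∈ {SC,TSO,PSO}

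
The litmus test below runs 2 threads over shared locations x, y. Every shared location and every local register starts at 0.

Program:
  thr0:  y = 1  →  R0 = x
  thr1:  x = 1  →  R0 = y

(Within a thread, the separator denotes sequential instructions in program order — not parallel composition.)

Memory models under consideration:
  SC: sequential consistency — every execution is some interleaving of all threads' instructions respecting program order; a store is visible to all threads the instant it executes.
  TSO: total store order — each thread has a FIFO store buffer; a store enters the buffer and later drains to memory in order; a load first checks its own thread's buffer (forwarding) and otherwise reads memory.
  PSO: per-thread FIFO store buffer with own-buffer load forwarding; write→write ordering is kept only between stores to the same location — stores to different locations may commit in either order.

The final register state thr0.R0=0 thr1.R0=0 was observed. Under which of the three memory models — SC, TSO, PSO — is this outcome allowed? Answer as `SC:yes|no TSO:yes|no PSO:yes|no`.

SC:no TSO:yes PSO:yes

outcome vector order: (thr0.R0,thr1.R0)
[SC] allowed = {0/1 1/0 1/1}
[TSO] allowed = {0/0 0/1 1/0 1/1}
[PSO] allowed = {0/0 0/1 1/0 1/1}
target 0/0 ∈ {TSO,PSO}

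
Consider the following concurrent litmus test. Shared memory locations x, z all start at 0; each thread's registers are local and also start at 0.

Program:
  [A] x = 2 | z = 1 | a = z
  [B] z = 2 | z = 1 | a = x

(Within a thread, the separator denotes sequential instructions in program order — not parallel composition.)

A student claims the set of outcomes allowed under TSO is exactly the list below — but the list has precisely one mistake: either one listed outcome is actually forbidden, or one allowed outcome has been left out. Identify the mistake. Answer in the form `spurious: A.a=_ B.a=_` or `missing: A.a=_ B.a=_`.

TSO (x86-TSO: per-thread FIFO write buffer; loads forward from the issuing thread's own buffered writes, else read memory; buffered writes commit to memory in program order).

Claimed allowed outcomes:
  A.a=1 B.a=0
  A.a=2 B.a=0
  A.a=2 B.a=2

outcome vector order: (A.a,B.a)
under TSO → 10, 12, 20, 22
TSO∖claimed = {12}

missing: A.a=1 B.a=2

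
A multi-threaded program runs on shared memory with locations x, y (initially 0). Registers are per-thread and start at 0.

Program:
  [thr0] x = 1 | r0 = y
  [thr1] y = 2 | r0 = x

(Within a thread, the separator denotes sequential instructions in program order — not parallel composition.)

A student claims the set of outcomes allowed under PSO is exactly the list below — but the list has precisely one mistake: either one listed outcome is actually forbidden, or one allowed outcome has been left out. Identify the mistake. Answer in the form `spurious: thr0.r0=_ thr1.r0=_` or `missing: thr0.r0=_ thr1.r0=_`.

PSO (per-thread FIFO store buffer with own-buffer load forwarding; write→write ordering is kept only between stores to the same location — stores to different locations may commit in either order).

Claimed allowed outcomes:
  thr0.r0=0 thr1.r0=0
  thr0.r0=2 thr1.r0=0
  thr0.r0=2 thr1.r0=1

missing: thr0.r0=0 thr1.r0=1

outcome vector order: (thr0.r0,thr1.r0)
PSO: 4 outcomes — {0/0, 0/1, 2/0, 2/1}
PSO∖claimed = {0/1}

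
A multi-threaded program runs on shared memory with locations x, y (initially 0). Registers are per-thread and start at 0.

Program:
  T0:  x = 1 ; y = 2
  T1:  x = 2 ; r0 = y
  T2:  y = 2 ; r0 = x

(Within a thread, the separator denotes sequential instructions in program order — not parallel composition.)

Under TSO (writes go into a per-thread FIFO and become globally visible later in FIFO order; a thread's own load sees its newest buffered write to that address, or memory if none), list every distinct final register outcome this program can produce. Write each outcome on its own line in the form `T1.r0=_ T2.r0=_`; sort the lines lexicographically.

T1.r0=0 T2.r0=0
T1.r0=0 T2.r0=1
T1.r0=0 T2.r0=2
T1.r0=2 T2.r0=0
T1.r0=2 T2.r0=1
T1.r0=2 T2.r0=2

outcome vector order: (T1.r0,T2.r0)
|TSO outcomes| = 6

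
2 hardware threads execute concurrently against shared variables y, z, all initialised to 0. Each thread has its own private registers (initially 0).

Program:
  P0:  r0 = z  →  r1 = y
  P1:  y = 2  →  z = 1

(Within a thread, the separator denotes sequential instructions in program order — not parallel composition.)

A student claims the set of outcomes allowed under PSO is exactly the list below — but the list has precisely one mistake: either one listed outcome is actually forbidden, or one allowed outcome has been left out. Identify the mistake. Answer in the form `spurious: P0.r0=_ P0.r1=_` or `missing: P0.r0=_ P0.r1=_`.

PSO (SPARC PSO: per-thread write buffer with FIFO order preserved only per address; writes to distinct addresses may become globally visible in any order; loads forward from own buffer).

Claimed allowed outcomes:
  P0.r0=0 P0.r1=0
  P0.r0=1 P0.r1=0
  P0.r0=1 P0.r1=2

outcome vector order: (P0.r0,P0.r1)
under PSO → <0 0> <0 2> <1 0> <1 2>
PSO∖claimed = {<0 2>}

missing: P0.r0=0 P0.r1=2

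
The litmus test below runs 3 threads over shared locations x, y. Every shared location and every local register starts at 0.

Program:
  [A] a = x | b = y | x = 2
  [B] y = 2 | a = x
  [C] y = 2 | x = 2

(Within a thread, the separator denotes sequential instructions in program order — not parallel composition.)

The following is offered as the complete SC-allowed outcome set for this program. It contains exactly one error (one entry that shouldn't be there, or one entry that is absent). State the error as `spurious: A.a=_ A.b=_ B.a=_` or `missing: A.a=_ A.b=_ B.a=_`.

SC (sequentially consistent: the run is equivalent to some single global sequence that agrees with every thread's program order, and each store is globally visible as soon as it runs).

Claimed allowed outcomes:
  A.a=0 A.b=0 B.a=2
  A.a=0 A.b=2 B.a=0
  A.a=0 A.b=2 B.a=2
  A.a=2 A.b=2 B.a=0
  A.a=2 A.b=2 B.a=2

outcome vector order: (A.a,A.b,B.a)
SC: 6 outcomes — {0/0/0, 0/0/2, 0/2/0, 0/2/2, 2/2/0, 2/2/2}
SC∖claimed = {0/0/0}

missing: A.a=0 A.b=0 B.a=0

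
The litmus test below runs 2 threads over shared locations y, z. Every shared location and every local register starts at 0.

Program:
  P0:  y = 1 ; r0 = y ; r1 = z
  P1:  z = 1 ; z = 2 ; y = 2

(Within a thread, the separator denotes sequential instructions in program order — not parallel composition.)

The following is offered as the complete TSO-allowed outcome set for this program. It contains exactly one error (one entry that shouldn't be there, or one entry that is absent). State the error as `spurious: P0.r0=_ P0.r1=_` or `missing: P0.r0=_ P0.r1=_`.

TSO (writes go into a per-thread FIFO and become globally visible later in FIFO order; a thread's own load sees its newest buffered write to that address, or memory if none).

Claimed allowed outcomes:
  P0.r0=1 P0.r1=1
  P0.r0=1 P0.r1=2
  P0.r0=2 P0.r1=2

outcome vector order: (P0.r0,P0.r1)
under TSO → <1 0> <1 1> <1 2> <2 2>
TSO∖claimed = {<1 0>}

missing: P0.r0=1 P0.r1=0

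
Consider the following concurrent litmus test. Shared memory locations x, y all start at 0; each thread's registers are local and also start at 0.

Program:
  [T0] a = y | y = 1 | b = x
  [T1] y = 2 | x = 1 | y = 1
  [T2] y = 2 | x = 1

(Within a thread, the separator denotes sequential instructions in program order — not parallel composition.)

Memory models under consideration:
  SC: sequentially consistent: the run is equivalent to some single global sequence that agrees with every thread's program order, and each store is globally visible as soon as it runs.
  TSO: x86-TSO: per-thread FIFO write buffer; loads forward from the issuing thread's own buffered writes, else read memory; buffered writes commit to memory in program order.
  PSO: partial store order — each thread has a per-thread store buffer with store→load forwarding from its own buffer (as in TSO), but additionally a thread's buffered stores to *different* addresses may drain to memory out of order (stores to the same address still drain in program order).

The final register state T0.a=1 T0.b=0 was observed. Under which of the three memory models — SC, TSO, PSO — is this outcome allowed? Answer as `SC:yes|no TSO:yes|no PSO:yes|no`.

outcome vector order: (T0.a,T0.b)
under SC → (0,0) (0,1) (1,1) (2,0) (2,1)
under TSO → (0,0) (0,1) (1,1) (2,0) (2,1)
under PSO → (0,0) (0,1) (1,0) (1,1) (2,0) (2,1)
target (1,0) ∈ {PSO}

SC:no TSO:no PSO:yes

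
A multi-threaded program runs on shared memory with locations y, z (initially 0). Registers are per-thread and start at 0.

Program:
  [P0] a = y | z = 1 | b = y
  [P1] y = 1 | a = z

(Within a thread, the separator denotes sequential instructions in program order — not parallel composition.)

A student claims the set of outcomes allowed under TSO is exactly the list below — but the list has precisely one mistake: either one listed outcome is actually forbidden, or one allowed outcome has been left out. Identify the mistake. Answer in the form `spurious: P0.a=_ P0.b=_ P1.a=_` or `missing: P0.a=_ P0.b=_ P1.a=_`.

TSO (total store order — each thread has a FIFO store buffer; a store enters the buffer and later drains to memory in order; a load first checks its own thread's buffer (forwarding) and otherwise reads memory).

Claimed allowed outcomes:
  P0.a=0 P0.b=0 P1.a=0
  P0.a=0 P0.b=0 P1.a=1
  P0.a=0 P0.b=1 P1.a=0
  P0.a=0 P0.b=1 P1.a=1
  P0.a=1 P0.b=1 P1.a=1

outcome vector order: (P0.a,P0.b,P1.a)
TSO (6): (0,0,0), (0,0,1), (0,1,0), (0,1,1), (1,1,0), (1,1,1)
TSO∖claimed = {(1,1,0)}

missing: P0.a=1 P0.b=1 P1.a=0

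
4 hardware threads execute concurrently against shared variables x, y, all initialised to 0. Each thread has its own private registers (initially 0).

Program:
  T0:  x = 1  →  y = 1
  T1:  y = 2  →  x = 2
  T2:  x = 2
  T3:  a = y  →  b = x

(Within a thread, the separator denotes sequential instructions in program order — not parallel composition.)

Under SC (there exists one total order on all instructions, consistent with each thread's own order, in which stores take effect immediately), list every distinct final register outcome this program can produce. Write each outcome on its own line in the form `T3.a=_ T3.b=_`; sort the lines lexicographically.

outcome vector order: (T3.a,T3.b)
|SC outcomes| = 8

T3.a=0 T3.b=0
T3.a=0 T3.b=1
T3.a=0 T3.b=2
T3.a=1 T3.b=1
T3.a=1 T3.b=2
T3.a=2 T3.b=0
T3.a=2 T3.b=1
T3.a=2 T3.b=2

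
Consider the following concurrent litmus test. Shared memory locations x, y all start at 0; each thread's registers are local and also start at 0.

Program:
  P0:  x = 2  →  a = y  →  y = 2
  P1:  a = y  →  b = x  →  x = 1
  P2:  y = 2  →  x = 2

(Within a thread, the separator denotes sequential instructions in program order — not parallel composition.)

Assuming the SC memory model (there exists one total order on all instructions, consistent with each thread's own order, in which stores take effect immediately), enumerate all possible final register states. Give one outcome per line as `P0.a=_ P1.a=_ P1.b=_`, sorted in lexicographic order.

P0.a=0 P1.a=0 P1.b=0
P0.a=0 P1.a=0 P1.b=2
P0.a=0 P1.a=2 P1.b=2
P0.a=2 P1.a=0 P1.b=0
P0.a=2 P1.a=0 P1.b=2
P0.a=2 P1.a=2 P1.b=0
P0.a=2 P1.a=2 P1.b=2

outcome vector order: (P0.a,P1.a,P1.b)
|SC outcomes| = 7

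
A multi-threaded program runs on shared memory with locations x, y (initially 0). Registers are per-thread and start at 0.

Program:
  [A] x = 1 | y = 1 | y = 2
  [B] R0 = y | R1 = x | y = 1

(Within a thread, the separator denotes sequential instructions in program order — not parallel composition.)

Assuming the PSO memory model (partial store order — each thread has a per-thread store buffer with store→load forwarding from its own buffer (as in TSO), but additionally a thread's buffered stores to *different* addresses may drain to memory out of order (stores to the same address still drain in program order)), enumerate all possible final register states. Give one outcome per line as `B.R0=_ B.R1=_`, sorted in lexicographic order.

B.R0=0 B.R1=0
B.R0=0 B.R1=1
B.R0=1 B.R1=0
B.R0=1 B.R1=1
B.R0=2 B.R1=0
B.R0=2 B.R1=1

outcome vector order: (B.R0,B.R1)
|PSO outcomes| = 6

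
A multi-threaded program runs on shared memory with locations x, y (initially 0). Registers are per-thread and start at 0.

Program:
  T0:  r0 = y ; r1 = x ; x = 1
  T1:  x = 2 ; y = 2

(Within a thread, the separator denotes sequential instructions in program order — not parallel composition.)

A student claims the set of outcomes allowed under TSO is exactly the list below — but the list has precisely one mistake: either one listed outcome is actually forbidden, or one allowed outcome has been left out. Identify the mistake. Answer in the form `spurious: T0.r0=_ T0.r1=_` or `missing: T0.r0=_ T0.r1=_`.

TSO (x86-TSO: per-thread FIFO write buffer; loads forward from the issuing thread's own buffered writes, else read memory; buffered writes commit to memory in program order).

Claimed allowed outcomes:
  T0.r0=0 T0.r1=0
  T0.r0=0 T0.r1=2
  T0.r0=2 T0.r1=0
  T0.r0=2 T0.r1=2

spurious: T0.r0=2 T0.r1=0

outcome vector order: (T0.r0,T0.r1)
under TSO → 0/0, 0/2, 2/2
claimed∖TSO = {2/0}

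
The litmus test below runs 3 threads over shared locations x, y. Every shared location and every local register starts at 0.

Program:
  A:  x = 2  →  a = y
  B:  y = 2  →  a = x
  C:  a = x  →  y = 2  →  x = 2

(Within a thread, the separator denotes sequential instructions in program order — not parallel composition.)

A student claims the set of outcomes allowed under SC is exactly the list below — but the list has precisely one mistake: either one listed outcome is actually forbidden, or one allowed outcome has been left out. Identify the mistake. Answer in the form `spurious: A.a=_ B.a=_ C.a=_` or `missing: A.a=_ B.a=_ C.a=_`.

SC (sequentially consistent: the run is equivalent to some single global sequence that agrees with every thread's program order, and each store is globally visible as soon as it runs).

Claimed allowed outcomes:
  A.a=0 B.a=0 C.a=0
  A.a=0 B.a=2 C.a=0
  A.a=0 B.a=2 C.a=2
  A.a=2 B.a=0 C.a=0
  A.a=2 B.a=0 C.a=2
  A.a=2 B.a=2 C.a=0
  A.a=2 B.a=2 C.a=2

spurious: A.a=0 B.a=0 C.a=0

outcome vector order: (A.a,B.a,C.a)
SC: 6 outcomes — {<0 2 0>, <0 2 2>, <2 0 0>, <2 0 2>, <2 2 0>, <2 2 2>}
claimed∖SC = {<0 0 0>}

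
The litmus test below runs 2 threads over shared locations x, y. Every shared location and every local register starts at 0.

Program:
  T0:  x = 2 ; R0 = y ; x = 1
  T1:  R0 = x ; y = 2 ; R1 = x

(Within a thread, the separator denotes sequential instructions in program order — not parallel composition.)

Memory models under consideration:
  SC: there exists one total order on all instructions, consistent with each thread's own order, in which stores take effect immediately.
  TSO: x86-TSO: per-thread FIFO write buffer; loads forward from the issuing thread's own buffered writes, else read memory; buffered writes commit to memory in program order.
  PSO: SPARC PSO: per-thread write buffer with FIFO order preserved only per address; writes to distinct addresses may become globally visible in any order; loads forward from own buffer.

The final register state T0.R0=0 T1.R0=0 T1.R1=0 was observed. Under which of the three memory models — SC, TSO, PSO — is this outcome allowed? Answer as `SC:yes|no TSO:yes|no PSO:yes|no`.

SC:no TSO:yes PSO:yes

outcome vector order: (T0.R0,T1.R0,T1.R1)
SC: 10 outcomes — {0/0/1 0/0/2 0/1/1 0/2/1 0/2/2 2/0/0 2/0/1 2/0/2 2/2/1 2/2/2}
TSO: 11 outcomes — {0/0/0 0/0/1 0/0/2 0/1/1 0/2/1 0/2/2 2/0/0 2/0/1 2/0/2 2/2/1 2/2/2}
PSO: 11 outcomes — {0/0/0 0/0/1 0/0/2 0/1/1 0/2/1 0/2/2 2/0/0 2/0/1 2/0/2 2/2/1 2/2/2}
target 0/0/0 ∈ {TSO,PSO}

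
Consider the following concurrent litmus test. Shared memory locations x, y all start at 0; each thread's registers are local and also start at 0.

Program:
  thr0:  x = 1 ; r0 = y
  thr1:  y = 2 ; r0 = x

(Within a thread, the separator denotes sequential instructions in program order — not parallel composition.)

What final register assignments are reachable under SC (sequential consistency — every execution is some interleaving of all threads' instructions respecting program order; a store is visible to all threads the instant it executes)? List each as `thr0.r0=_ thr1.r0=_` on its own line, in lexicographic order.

thr0.r0=0 thr1.r0=1
thr0.r0=2 thr1.r0=0
thr0.r0=2 thr1.r0=1

outcome vector order: (thr0.r0,thr1.r0)
|SC outcomes| = 3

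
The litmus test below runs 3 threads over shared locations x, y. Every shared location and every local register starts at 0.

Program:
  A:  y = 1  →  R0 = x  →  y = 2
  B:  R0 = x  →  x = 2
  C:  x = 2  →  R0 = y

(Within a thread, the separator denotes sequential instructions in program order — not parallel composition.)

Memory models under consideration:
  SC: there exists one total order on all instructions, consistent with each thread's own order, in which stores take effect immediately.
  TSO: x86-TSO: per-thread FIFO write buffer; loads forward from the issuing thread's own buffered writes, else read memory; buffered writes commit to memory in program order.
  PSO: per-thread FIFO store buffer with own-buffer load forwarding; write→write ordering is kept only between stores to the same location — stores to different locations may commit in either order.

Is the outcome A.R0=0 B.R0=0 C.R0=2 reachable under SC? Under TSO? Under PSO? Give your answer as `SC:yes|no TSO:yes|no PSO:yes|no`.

outcome vector order: (A.R0,B.R0,C.R0)
SC (10): (0,0,1), (0,0,2), (0,2,1), (0,2,2), (2,0,0), (2,0,1), (2,0,2), (2,2,0), (2,2,1), (2,2,2)
TSO (12): (0,0,0), (0,0,1), (0,0,2), (0,2,0), (0,2,1), (0,2,2), (2,0,0), (2,0,1), (2,0,2), (2,2,0), (2,2,1), (2,2,2)
PSO (12): (0,0,0), (0,0,1), (0,0,2), (0,2,0), (0,2,1), (0,2,2), (2,0,0), (2,0,1), (2,0,2), (2,2,0), (2,2,1), (2,2,2)
target (0,0,2) ∈ {SC,TSO,PSO}

SC:yes TSO:yes PSO:yes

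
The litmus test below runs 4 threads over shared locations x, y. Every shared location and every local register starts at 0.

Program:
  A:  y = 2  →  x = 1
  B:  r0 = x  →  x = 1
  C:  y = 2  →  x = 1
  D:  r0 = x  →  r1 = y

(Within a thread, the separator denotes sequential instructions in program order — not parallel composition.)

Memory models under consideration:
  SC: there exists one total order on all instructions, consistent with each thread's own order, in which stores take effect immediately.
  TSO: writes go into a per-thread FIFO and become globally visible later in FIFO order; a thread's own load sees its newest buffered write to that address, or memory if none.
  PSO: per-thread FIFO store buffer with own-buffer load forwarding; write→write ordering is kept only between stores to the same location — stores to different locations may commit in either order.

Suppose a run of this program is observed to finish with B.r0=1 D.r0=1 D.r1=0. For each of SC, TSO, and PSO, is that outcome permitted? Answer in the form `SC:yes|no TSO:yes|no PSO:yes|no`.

outcome vector order: (B.r0,D.r0,D.r1)
under SC → 000; 002; 010; 012; 100; 102; 112
under TSO → 000; 002; 010; 012; 100; 102; 112
under PSO → 000; 002; 010; 012; 100; 102; 110; 112
target 110 ∈ {PSO}

SC:no TSO:no PSO:yes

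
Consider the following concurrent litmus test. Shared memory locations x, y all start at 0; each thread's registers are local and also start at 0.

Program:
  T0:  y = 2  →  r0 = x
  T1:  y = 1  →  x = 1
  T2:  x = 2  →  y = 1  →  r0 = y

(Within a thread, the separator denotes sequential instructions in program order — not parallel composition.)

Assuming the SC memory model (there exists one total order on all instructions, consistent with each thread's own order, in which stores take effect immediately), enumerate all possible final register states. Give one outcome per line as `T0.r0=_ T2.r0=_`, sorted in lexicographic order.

outcome vector order: (T0.r0,T2.r0)
|SC outcomes| = 5

T0.r0=0 T2.r0=1
T0.r0=1 T2.r0=1
T0.r0=1 T2.r0=2
T0.r0=2 T2.r0=1
T0.r0=2 T2.r0=2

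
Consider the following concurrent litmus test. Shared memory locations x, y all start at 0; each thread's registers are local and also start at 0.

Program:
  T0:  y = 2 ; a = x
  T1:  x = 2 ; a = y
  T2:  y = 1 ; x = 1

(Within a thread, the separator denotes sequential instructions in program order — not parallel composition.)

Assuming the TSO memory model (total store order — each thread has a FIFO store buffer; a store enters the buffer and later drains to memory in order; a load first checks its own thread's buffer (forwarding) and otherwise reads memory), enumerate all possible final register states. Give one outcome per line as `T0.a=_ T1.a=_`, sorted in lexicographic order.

outcome vector order: (T0.a,T1.a)
|TSO outcomes| = 9

T0.a=0 T1.a=0
T0.a=0 T1.a=1
T0.a=0 T1.a=2
T0.a=1 T1.a=0
T0.a=1 T1.a=1
T0.a=1 T1.a=2
T0.a=2 T1.a=0
T0.a=2 T1.a=1
T0.a=2 T1.a=2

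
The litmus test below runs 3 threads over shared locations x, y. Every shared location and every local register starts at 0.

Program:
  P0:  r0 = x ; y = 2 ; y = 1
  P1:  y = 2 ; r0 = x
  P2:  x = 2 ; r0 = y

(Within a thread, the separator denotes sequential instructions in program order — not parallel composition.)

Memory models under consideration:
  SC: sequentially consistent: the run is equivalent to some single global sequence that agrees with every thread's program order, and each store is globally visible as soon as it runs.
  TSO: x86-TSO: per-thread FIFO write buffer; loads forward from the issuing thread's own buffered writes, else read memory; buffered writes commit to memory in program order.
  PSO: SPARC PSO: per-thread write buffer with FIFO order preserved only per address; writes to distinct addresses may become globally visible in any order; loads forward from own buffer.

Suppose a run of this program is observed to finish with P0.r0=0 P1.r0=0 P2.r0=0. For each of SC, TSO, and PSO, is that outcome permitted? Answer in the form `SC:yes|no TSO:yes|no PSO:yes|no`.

SC:no TSO:yes PSO:yes

outcome vector order: (P0.r0,P1.r0,P2.r0)
[SC] allowed = {<0 0 1> <0 0 2> <0 2 0> <0 2 1> <0 2 2> <2 0 1> <2 0 2> <2 2 0> <2 2 1> <2 2 2>}
[TSO] allowed = {<0 0 0> <0 0 1> <0 0 2> <0 2 0> <0 2 1> <0 2 2> <2 0 0> <2 0 1> <2 0 2> <2 2 0> <2 2 1> <2 2 2>}
[PSO] allowed = {<0 0 0> <0 0 1> <0 0 2> <0 2 0> <0 2 1> <0 2 2> <2 0 0> <2 0 1> <2 0 2> <2 2 0> <2 2 1> <2 2 2>}
target <0 0 0> ∈ {TSO,PSO}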